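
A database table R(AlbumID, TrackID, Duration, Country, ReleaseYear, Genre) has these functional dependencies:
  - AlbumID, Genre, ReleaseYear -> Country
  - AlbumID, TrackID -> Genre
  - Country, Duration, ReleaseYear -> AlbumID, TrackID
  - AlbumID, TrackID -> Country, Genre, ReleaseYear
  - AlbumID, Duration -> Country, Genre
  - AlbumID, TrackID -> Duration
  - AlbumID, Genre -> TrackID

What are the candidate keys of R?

{AlbumID, Duration}, {AlbumID, Genre}, {AlbumID, TrackID}, {Country, Duration, ReleaseYear}

{AlbumID, Duration} is a candidate key since {AlbumID, Duration}⁺ = {AlbumID, Country, Duration, Genre, ReleaseYear, TrackID} covers every attribute.
{AlbumID, Genre} is a candidate key since {AlbumID, Genre}⁺ = {AlbumID, Country, Duration, Genre, ReleaseYear, TrackID} covers every attribute.
{AlbumID, TrackID} is a candidate key since {AlbumID, TrackID}⁺ = {AlbumID, Country, Duration, Genre, ReleaseYear, TrackID} covers every attribute.
{Country, Duration, ReleaseYear} is a candidate key since {Country, Duration, ReleaseYear}⁺ = {AlbumID, Country, Duration, Genre, ReleaseYear, TrackID} covers every attribute.
These are minimal and exhaustive — every other superkey contains one of them.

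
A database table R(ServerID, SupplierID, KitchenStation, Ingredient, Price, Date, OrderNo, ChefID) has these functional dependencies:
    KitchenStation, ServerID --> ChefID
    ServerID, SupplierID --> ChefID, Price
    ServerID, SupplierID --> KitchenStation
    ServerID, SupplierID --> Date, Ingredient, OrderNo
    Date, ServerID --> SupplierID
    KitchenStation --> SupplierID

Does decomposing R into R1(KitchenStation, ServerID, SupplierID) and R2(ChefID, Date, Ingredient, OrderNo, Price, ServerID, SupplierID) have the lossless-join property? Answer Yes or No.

R1 ∩ R2 = {ServerID, SupplierID}; its closure under F is {ChefID, Date, Ingredient, KitchenStation, OrderNo, Price, ServerID, SupplierID}.
R1 is contained in that closure, so R1 ∩ R2 --> R1 holds and the join is lossless.

Yes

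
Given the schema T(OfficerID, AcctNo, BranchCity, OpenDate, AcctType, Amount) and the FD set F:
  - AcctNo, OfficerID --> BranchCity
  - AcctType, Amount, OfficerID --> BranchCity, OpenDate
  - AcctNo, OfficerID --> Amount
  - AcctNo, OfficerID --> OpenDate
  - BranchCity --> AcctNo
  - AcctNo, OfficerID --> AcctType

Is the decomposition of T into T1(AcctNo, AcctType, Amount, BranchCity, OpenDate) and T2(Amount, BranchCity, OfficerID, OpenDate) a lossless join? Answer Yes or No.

The shared attributes are {Amount, BranchCity, OpenDate} and {Amount, BranchCity, OpenDate}⁺ = {AcctNo, Amount, BranchCity, OpenDate}.
T1 ⊄ {AcctNo, Amount, BranchCity, OpenDate} and T2 ⊄ {AcctNo, Amount, BranchCity, OpenDate}, so the split is lossy.

No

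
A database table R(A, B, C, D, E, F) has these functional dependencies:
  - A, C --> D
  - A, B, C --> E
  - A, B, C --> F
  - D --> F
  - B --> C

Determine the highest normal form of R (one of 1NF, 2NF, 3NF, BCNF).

Candidate key: {A, B}. Prime attributes: {A, B}.
For A, C --> D we have {A, C}⁺ = {A, C, D, F}; {A, C} is not a superkey, so BCNF fails.
Because {D} is non-prime and the left side of A, C --> D is not a superkey, the relation is not in 3NF.
The proper key subset {B} of {A, B} determines non-prime {C}, so the relation is not even in 2NF.

1NF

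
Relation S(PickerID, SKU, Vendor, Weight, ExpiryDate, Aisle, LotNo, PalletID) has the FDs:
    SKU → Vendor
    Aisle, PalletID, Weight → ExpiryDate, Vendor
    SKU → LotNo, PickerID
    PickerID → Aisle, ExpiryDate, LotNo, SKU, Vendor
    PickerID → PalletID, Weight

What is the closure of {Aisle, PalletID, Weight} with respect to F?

{Aisle, ExpiryDate, PalletID, Vendor, Weight}

Start with {Aisle, PalletID, Weight}.
Aisle, PalletID, Weight → ExpiryDate, Vendor applies; add {ExpiryDate, Vendor} → now {Aisle, ExpiryDate, PalletID, Vendor, Weight}.
No further FD applies.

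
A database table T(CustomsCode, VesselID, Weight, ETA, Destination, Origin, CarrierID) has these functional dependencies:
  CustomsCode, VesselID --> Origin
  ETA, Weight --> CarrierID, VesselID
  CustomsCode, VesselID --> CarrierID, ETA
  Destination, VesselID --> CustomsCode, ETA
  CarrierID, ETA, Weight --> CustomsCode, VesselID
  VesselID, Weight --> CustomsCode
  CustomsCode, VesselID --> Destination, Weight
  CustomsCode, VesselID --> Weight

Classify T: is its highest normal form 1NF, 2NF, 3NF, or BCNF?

BCNF

Candidate keys: {CustomsCode, VesselID}, {Destination, VesselID}, {ETA, Weight}, {VesselID, Weight}. Prime attributes: {CustomsCode, Destination, ETA, VesselID, Weight}.
Each dependency's left side is a superkey — BCNF holds.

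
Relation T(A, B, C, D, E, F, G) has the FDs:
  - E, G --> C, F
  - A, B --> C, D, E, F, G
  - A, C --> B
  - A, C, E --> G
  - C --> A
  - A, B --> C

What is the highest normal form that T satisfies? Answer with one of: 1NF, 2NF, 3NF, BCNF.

BCNF

Candidate keys: {A, B}, {C}, {E, G}. Prime attributes: {A, B, C, E, G}.
The left-hand side of every FD is a superkey, so BCNF is satisfied.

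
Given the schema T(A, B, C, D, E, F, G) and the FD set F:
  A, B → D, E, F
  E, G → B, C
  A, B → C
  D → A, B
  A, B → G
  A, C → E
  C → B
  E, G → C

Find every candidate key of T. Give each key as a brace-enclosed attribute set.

Closure of {D} is {A, B, C, D, E, F, G}, the whole schema; {D} is a candidate key.
Closure of {A, B} is {A, B, C, D, E, F, G}, the whole schema; {A, B} is a candidate key.
Closure of {A, C} is {A, B, C, D, E, F, G}, the whole schema; {A, C} is a candidate key.
Closure of {A, E, G} is {A, B, C, D, E, F, G}, the whole schema; {A, E, G} is a candidate key.
No proper subset of any of these is a key, and no other minimal superkey exists.

{A, B}, {A, C}, {A, E, G}, {D}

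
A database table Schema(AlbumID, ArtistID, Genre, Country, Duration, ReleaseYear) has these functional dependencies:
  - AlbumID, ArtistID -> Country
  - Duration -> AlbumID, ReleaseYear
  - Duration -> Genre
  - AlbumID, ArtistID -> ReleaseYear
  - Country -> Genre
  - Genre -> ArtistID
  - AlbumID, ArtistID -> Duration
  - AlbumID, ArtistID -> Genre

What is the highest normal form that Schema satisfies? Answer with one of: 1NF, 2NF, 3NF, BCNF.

3NF

Candidate keys: {AlbumID, ArtistID}, {AlbumID, Country}, {AlbumID, Genre}, {Duration}. Prime attributes: {AlbumID, ArtistID, Country, Duration, Genre}.
Country -> Genre: {Country}⁺ = {ArtistID, Country, Genre}, which is not all of the attributes, so the left side is not a superkey — BCNF is violated.
But every attribute on its right side ({Genre}) is prime, and the same holds for every other non-superkey FD, so 3NF still holds.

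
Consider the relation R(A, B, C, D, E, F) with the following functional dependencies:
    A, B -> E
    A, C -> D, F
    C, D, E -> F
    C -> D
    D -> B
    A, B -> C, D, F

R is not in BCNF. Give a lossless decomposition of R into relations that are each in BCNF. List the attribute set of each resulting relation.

{A, C, E}; {B, D}; {C, D}; {C, E, F}

Candidate keys of the original relation: {A, B}, {A, C}, {A, D}.
Within {A, B, C, D, E, F}: {C, D, E}⁺ ∩ {A, B, C, D, E, F} = {B, C, D, E, F}, not the whole set, so C, D, E -> B, F violates BCNF; decompose into {B, C, D, E, F} and {A, C, D, E}.
Within {B, C, D, E, F}: {C}⁺ ∩ {B, C, D, E, F} = {B, C, D}, not the whole set, so C -> B, D violates BCNF; decompose into {B, C, D} and {C, E, F}.
Within {B, C, D}: {D}⁺ ∩ {B, C, D} = {B, D}, not the whole set, so D -> B violates BCNF; decompose into {B, D} and {C, D}.
{B, D} has no BCNF violation.
{C, D} has no BCNF violation.
{C, E, F} has no BCNF violation.
Within {A, C, D, E}: {C}⁺ ∩ {A, C, D, E} = {C, D}, not the whole set, so C -> D violates BCNF; decompose into {C, D} and {A, C, E}.
{C, D} has no BCNF violation.
{A, C, E} has no BCNF violation.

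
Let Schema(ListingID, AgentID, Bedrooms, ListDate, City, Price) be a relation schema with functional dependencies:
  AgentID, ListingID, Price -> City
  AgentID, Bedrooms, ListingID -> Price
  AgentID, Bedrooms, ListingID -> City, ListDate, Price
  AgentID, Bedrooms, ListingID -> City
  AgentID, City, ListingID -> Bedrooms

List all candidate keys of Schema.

{AgentID, Bedrooms, ListingID}, {AgentID, City, ListingID}, {AgentID, ListingID, Price}

Attributes never on any right-hand side: {AgentID, ListingID} — every candidate key must contain all of them.
{AgentID, Bedrooms, ListingID} is a candidate key since {AgentID, Bedrooms, ListingID}⁺ = {AgentID, Bedrooms, City, ListDate, ListingID, Price} covers every attribute.
{AgentID, City, ListingID} is a candidate key since {AgentID, City, ListingID}⁺ = {AgentID, Bedrooms, City, ListDate, ListingID, Price} covers every attribute.
{AgentID, ListingID, Price} is a candidate key since {AgentID, ListingID, Price}⁺ = {AgentID, Bedrooms, City, ListDate, ListingID, Price} covers every attribute.
Any other superkey properly contains one of these, so there are no further candidate keys.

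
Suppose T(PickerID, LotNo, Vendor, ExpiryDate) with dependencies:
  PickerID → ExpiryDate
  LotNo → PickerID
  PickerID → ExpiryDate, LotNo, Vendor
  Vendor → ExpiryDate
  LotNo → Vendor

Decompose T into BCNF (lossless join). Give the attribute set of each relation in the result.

Candidate keys of the original relation: {LotNo}, {PickerID}.
Within {ExpiryDate, LotNo, PickerID, Vendor}: {Vendor}⁺ ∩ {ExpiryDate, LotNo, PickerID, Vendor} = {ExpiryDate, Vendor}, not the whole set, so Vendor → ExpiryDate violates BCNF; decompose into {ExpiryDate, Vendor} and {LotNo, PickerID, Vendor}.
{ExpiryDate, Vendor}: every determinant is a superkey — BCNF.
{LotNo, PickerID, Vendor}: every determinant is a superkey — BCNF.

{ExpiryDate, Vendor}; {LotNo, PickerID, Vendor}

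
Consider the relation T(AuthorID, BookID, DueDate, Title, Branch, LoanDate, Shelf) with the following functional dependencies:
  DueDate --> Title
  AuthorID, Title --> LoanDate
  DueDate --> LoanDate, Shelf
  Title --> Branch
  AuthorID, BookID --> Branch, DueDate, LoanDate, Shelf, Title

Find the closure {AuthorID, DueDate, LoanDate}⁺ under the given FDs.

Start with {AuthorID, DueDate, LoanDate}.
DueDate --> Title applies; add {Title} → now {AuthorID, DueDate, LoanDate, Title}.
DueDate --> LoanDate, Shelf applies; add {Shelf} → now {AuthorID, DueDate, LoanDate, Shelf, Title}.
Title --> Branch applies; add {Branch} → now {AuthorID, Branch, DueDate, LoanDate, Shelf, Title}.
No further FD applies.

{AuthorID, Branch, DueDate, LoanDate, Shelf, Title}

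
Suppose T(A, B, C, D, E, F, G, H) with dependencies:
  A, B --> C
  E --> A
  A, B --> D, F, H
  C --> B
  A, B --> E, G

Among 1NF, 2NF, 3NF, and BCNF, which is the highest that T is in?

Candidate keys: {A, B}, {A, C}, {B, E}, {C, E}. Prime attributes: {A, B, C, E}.
E --> A: {E}⁺ = {A, E}, which is not all of the attributes, so the left side is not a superkey — BCNF is violated.
But every attribute on its right side ({A}) is prime, and the same holds for every other non-superkey FD, so 3NF still holds.

3NF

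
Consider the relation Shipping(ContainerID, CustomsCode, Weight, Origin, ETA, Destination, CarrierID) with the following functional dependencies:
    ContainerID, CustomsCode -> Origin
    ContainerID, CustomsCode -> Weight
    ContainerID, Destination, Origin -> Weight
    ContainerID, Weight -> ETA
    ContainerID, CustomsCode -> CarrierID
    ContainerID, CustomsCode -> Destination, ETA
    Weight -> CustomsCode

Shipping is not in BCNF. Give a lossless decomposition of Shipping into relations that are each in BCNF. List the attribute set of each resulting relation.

{CarrierID, ContainerID, Destination, ETA, Origin, Weight}; {CustomsCode, Weight}

Candidate keys of the original relation: {ContainerID, CustomsCode}, {ContainerID, Destination, Origin}, {ContainerID, Weight}.
In {CarrierID, ContainerID, CustomsCode, Destination, ETA, Origin, Weight}, {Weight} is not a superkey ({Weight}⁺ restricted to this set is {CustomsCode, Weight}), so split on Weight -> CustomsCode into {CustomsCode, Weight} and {CarrierID, ContainerID, Destination, ETA, Origin, Weight}.
{CustomsCode, Weight} is in BCNF.
{CarrierID, ContainerID, Destination, ETA, Origin, Weight} is in BCNF.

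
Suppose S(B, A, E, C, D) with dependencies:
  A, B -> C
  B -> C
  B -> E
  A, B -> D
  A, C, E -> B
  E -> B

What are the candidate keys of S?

No FD produces {A}, so it must be in every candidate key.
{A, B}⁺ = {A, B, C, D, E}, which is every attribute, so {A, B} is a candidate key.
{A, E}⁺ = {A, B, C, D, E}, which is every attribute, so {A, E} is a candidate key.
No proper subset of any of these is a key, and no other minimal superkey exists.

{A, B}, {A, E}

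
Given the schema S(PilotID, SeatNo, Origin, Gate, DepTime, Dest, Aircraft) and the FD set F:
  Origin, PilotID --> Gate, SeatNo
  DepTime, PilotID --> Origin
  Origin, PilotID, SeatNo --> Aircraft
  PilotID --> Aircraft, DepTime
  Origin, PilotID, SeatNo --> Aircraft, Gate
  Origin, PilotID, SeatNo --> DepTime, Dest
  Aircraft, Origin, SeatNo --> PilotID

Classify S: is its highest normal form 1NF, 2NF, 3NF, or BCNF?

BCNF

Candidate keys: {Aircraft, Origin, SeatNo}, {PilotID}. Prime attributes: {Aircraft, Origin, PilotID, SeatNo}.
The left-hand side of every FD is a superkey, so BCNF is satisfied.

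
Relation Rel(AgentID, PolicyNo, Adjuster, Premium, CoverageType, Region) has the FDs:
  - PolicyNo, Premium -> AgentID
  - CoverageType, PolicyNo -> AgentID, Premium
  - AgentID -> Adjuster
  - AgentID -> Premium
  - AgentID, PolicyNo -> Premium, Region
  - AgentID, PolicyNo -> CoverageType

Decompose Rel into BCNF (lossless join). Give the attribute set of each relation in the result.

{Adjuster, AgentID, Premium}; {AgentID, CoverageType, PolicyNo, Region}

Candidate keys of the original relation: {AgentID, PolicyNo}, {CoverageType, PolicyNo}, {PolicyNo, Premium}.
Within {Adjuster, AgentID, CoverageType, PolicyNo, Premium, Region}: {AgentID}⁺ ∩ {Adjuster, AgentID, CoverageType, PolicyNo, Premium, Region} = {Adjuster, AgentID, Premium}, not the whole set, so AgentID -> Adjuster, Premium violates BCNF; decompose into {Adjuster, AgentID, Premium} and {AgentID, CoverageType, PolicyNo, Region}.
{Adjuster, AgentID, Premium} has no BCNF violation.
{AgentID, CoverageType, PolicyNo, Region} has no BCNF violation.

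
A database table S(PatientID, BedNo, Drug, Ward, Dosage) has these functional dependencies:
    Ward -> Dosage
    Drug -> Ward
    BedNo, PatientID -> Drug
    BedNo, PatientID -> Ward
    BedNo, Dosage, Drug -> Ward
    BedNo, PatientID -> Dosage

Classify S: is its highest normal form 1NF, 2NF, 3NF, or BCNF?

2NF

Candidate key: {BedNo, PatientID}. Prime attributes: {BedNo, PatientID}.
Ward -> Dosage: {Ward}⁺ = {Dosage, Ward}, which is not all of the attributes, so the left side is not a superkey — BCNF is violated.
Ward -> Dosage determines the non-prime attribute {Dosage} from a non-superkey — 3NF is violated.
No non-prime attribute depends on a proper subset of any candidate key, so 2NF holds.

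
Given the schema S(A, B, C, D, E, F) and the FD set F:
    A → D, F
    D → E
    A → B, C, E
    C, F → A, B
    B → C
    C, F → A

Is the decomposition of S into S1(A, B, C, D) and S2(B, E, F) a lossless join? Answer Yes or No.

Common attributes: {B}; their closure is {B, C}.
S1 ⊄ {B, C} and S2 ⊄ {B, C}, so the split is lossy.

No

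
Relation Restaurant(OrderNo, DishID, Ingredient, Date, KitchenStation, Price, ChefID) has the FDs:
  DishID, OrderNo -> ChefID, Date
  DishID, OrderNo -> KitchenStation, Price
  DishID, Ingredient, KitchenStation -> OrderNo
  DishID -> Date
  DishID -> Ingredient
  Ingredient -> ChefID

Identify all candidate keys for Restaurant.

Attributes never on any right-hand side: {DishID} — every candidate key must contain it.
{DishID, KitchenStation} is a candidate key since {DishID, KitchenStation}⁺ = {ChefID, Date, DishID, Ingredient, KitchenStation, OrderNo, Price} covers every attribute.
{DishID, OrderNo} is a candidate key since {DishID, OrderNo}⁺ = {ChefID, Date, DishID, Ingredient, KitchenStation, OrderNo, Price} covers every attribute.
These are minimal and exhaustive — every other superkey contains one of them.

{DishID, KitchenStation}, {DishID, OrderNo}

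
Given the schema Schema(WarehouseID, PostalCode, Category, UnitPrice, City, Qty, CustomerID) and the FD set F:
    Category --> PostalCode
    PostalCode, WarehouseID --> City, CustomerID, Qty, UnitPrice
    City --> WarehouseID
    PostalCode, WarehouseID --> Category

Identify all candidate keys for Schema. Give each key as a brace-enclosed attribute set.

{Category, City}, {Category, WarehouseID}, {City, PostalCode}, {PostalCode, WarehouseID}

Closure of {Category, City} is {Category, City, CustomerID, PostalCode, Qty, UnitPrice, WarehouseID}, the whole schema; {Category, City} is a candidate key.
Closure of {Category, WarehouseID} is {Category, City, CustomerID, PostalCode, Qty, UnitPrice, WarehouseID}, the whole schema; {Category, WarehouseID} is a candidate key.
Closure of {City, PostalCode} is {Category, City, CustomerID, PostalCode, Qty, UnitPrice, WarehouseID}, the whole schema; {City, PostalCode} is a candidate key.
Closure of {PostalCode, WarehouseID} is {Category, City, CustomerID, PostalCode, Qty, UnitPrice, WarehouseID}, the whole schema; {PostalCode, WarehouseID} is a candidate key.
Any other superkey properly contains one of these, so there are no further candidate keys.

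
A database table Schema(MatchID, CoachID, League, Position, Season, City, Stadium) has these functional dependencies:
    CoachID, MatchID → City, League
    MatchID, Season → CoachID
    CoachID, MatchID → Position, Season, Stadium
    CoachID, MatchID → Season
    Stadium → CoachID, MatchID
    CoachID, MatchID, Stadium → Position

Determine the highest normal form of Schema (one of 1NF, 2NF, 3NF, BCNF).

BCNF

Candidate keys: {CoachID, MatchID}, {MatchID, Season}, {Stadium}. Prime attributes: {CoachID, MatchID, Season, Stadium}.
The left-hand side of every FD is a superkey, so BCNF is satisfied.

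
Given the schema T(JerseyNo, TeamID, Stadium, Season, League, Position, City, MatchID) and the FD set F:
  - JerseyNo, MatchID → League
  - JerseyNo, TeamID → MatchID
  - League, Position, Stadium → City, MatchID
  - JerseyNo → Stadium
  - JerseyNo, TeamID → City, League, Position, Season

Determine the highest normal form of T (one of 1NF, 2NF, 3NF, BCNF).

1NF

Candidate key: {JerseyNo, TeamID}. Prime attributes: {JerseyNo, TeamID}.
For JerseyNo, MatchID → League we have {JerseyNo, MatchID}⁺ = {JerseyNo, League, MatchID, Stadium}; {JerseyNo, MatchID} is not a superkey, so BCNF fails.
Because {League} is non-prime and the left side of JerseyNo, MatchID → League is not a superkey, the relation is not in 3NF.
{JerseyNo} is a proper subset of the key {JerseyNo, TeamID}, and {JerseyNo}⁺ contains the non-prime attribute {Stadium} — a partial dependency, so 2NF is violated.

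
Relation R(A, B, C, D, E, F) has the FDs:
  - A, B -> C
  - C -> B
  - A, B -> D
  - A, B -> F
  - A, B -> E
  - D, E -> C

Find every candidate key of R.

{A, B}, {A, C}, {A, D, E}

No FD produces {A}, so it must be in every candidate key.
{A, B} is a candidate key since {A, B}⁺ = {A, B, C, D, E, F} covers every attribute.
{A, C} is a candidate key since {A, C}⁺ = {A, B, C, D, E, F} covers every attribute.
{A, D, E} is a candidate key since {A, D, E}⁺ = {A, B, C, D, E, F} covers every attribute.
These are minimal and exhaustive — every other superkey contains one of them.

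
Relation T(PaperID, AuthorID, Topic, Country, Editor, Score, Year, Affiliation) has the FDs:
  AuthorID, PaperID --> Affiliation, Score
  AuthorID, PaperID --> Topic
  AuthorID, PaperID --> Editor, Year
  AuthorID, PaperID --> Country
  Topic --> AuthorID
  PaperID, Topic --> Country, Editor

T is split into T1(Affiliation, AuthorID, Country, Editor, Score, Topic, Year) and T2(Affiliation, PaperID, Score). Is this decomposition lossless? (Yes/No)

No

T1 ∩ T2 = {Affiliation, Score}; its closure under F is {Affiliation, Score}.
The closure covers neither T1 nor T2 entirely; the join is not lossless.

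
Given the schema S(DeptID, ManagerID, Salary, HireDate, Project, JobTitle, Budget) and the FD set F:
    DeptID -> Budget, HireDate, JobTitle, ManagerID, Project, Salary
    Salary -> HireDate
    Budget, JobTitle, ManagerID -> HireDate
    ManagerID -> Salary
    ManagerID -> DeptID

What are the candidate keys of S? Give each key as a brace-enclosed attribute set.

{DeptID}, {ManagerID}

Closure of {DeptID} is {Budget, DeptID, HireDate, JobTitle, ManagerID, Project, Salary}, the whole schema; {DeptID} is a candidate key.
Closure of {ManagerID} is {Budget, DeptID, HireDate, JobTitle, ManagerID, Project, Salary}, the whole schema; {ManagerID} is a candidate key.
No proper subset of any of these is a key, and no other minimal superkey exists.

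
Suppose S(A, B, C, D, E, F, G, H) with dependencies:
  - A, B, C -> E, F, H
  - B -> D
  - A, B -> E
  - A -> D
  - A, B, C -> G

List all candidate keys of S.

{A, B, C} never appear on the right of any FD, so every key must include all of them.
{A, B, C} is a candidate key since {A, B, C}⁺ = {A, B, C, D, E, F, G, H} covers every attribute.
Every other attribute set either contains this one or has a smaller closure.

{A, B, C}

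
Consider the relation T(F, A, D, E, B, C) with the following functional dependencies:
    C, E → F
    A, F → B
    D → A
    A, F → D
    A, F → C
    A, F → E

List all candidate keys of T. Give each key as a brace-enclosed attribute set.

Closure of {A, F} is {A, B, C, D, E, F}, the whole schema; {A, F} is a candidate key.
Closure of {D, F} is {A, B, C, D, E, F}, the whole schema; {D, F} is a candidate key.
Closure of {A, C, E} is {A, B, C, D, E, F}, the whole schema; {A, C, E} is a candidate key.
Closure of {C, D, E} is {A, B, C, D, E, F}, the whole schema; {C, D, E} is a candidate key.
Any other superkey properly contains one of these, so there are no further candidate keys.

{A, C, E}, {A, F}, {C, D, E}, {D, F}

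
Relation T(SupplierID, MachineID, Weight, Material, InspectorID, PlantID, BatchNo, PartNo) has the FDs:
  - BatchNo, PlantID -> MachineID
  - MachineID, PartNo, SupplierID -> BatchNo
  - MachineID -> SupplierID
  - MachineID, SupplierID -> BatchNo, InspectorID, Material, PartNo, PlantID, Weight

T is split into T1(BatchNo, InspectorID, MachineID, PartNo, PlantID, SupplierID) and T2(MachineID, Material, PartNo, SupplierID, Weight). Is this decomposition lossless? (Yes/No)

Yes

T1 ∩ T2 = {MachineID, PartNo, SupplierID}; its closure under F is {BatchNo, InspectorID, MachineID, Material, PartNo, PlantID, SupplierID, Weight}.
Since T1 ⊆ {BatchNo, InspectorID, MachineID, Material, PartNo, PlantID, SupplierID, Weight}, the intersection is a superkey of T1; the decomposition is lossless.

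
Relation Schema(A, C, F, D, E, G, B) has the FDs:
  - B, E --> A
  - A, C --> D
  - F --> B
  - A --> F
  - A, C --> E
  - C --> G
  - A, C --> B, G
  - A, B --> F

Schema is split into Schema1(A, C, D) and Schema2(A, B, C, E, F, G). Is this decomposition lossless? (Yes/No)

Common attributes: {A, C}; their closure is {A, B, C, D, E, F, G}.
This includes all of Schema1, so the common attributes are a superkey of Schema1 — the join is lossless.

Yes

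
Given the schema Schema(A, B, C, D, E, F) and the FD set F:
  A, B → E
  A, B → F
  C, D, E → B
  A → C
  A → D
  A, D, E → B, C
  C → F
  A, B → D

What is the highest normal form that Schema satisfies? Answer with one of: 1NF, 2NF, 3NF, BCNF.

Candidate keys: {A, B}, {A, E}. Prime attributes: {A, B, E}.
C, D, E → B: {C, D, E}⁺ = {B, C, D, E, F}, which is not all of the attributes, so the left side is not a superkey — BCNF is violated.
A → C has non-prime {C} on the right and a non-superkey on the left, so 3NF fails.
{A} is a proper subset of the key {A, B}, and {A}⁺ contains the non-prime attributes {C, D, F} — a partial dependency, so 2NF is violated.

1NF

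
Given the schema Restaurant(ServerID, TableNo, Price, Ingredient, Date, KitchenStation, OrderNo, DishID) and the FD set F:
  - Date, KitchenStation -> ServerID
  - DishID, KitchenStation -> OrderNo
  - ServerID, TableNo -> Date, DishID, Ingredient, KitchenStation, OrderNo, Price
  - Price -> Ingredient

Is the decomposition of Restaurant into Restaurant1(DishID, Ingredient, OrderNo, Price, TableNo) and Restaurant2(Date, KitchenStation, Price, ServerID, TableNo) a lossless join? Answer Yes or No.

No

Common attributes: {Price, TableNo}; their closure is {Ingredient, Price, TableNo}.
The closure covers neither Restaurant1 nor Restaurant2 entirely; the join is not lossless.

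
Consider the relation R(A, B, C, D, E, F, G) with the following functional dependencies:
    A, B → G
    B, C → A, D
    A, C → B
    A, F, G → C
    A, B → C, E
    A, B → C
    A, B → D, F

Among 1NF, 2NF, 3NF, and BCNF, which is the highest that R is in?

Candidate keys: {A, B}, {A, C}, {A, F, G}, {B, C}. Prime attributes: {A, B, C, F, G}.
Each dependency's left side is a superkey — BCNF holds.

BCNF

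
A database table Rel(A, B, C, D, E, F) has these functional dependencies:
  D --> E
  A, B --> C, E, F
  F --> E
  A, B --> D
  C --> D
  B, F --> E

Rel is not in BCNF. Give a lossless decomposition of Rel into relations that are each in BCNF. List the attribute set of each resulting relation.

Candidate key of the original relation: {A, B}.
{A, B, C, D, E, F}: {D} determines {D, E} here but is not a superkey — split on D --> E, giving {D, E} and {A, B, C, D, F}.
{D, E}: every determinant is a superkey — BCNF.
{A, B, C, D, F}: {C} determines {C, D} here but is not a superkey — split on C --> D, giving {C, D} and {A, B, C, F}.
{C, D}: every determinant is a superkey — BCNF.
{A, B, C, F}: every determinant is a superkey — BCNF.

{A, B, C, F}; {C, D}; {D, E}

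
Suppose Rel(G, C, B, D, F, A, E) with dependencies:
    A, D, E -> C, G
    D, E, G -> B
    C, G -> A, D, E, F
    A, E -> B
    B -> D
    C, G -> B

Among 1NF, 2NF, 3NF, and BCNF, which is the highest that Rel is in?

Candidate keys: {A, E}, {C, G}. Prime attributes: {A, C, E, G}.
For D, E, G -> B we have {D, E, G}⁺ = {B, D, E, G}; {D, E, G} is not a superkey, so BCNF fails.
D, E, G -> B has non-prime {B} on the right and a non-superkey on the left, so 3NF fails.
Checking every proper subset of each key, none determines a non-prime attribute — 2NF is satisfied.

2NF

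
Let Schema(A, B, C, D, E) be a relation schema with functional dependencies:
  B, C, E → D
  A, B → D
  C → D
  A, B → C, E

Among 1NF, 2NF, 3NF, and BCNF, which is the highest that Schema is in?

Candidate key: {A, B}. Prime attributes: {A, B}.
B, C, E → D breaks BCNF: {B, C, E}⁺ = {B, C, D, E}, so {B, C, E} is not a superkey.
Because {D} is non-prime and the left side of B, C, E → D is not a superkey, the relation is not in 3NF.
Checking every proper subset of each key, none determines a non-prime attribute — 2NF is satisfied.

2NF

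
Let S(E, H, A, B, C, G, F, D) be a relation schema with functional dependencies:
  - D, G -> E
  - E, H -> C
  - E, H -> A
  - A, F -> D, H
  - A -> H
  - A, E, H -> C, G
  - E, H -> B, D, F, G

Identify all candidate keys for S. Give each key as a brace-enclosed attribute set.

{A, D, G}, {A, E}, {A, F, G}, {D, G, H}, {E, H}

{A, E}⁺ = {A, B, C, D, E, F, G, H} — all of the relation — so {A, E} is a candidate key.
{E, H}⁺ = {A, B, C, D, E, F, G, H} — all of the relation — so {E, H} is a candidate key.
{A, D, G}⁺ = {A, B, C, D, E, F, G, H} — all of the relation — so {A, D, G} is a candidate key.
{A, F, G}⁺ = {A, B, C, D, E, F, G, H} — all of the relation — so {A, F, G} is a candidate key.
{D, G, H}⁺ = {A, B, C, D, E, F, G, H} — all of the relation — so {D, G, H} is a candidate key.
These are minimal and exhaustive — every other superkey contains one of them.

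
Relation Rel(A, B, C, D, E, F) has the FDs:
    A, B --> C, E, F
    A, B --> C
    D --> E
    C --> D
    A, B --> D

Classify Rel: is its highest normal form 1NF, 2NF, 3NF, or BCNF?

2NF

Candidate key: {A, B}. Prime attributes: {A, B}.
D --> E breaks BCNF: {D}⁺ = {D, E}, so {D} is not a superkey.
Because {E} is non-prime and the left side of D --> E is not a superkey, the relation is not in 3NF.
No non-prime attribute depends on a proper subset of any candidate key, so 2NF holds.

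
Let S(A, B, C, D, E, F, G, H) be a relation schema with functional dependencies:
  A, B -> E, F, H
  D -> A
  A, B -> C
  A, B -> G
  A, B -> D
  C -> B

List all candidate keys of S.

{A, B}⁺ = {A, B, C, D, E, F, G, H}, which is every attribute, so {A, B} is a candidate key.
{A, C}⁺ = {A, B, C, D, E, F, G, H}, which is every attribute, so {A, C} is a candidate key.
{B, D}⁺ = {A, B, C, D, E, F, G, H}, which is every attribute, so {B, D} is a candidate key.
{C, D}⁺ = {A, B, C, D, E, F, G, H}, which is every attribute, so {C, D} is a candidate key.
No proper subset of any of these is a key, and no other minimal superkey exists.

{A, B}, {A, C}, {B, D}, {C, D}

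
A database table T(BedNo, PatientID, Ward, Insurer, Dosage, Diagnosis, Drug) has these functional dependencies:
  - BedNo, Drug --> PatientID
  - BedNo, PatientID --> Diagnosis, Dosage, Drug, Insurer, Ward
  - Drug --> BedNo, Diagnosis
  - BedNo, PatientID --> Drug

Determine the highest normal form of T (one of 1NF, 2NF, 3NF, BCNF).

BCNF

Candidate keys: {BedNo, PatientID}, {Drug}. Prime attributes: {BedNo, Drug, PatientID}.
The left-hand side of every FD is a superkey, so BCNF is satisfied.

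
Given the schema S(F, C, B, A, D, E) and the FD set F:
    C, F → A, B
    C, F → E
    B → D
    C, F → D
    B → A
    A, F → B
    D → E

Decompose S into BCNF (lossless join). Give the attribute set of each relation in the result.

{A, B, D}; {B, C, F}; {D, E}

Candidate key of the original relation: {C, F}.
{A, B, C, D, E, F}: {B} determines {A, B, D, E} here but is not a superkey — split on B → A, D, E, giving {A, B, D, E} and {B, C, F}.
{A, B, D, E}: {D} determines {D, E} here but is not a superkey — split on D → E, giving {D, E} and {A, B, D}.
{D, E}: every determinant is a superkey — BCNF.
{A, B, D}: every determinant is a superkey — BCNF.
{B, C, F}: every determinant is a superkey — BCNF.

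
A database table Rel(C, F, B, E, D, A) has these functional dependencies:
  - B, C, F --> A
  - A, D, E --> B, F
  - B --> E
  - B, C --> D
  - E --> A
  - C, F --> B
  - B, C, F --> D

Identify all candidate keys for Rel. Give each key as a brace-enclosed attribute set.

{C} never appears on the right of any FD, so every key must include it.
Closure of {B, C} is {A, B, C, D, E, F}, the whole schema; {B, C} is a candidate key.
Closure of {C, F} is {A, B, C, D, E, F}, the whole schema; {C, F} is a candidate key.
Closure of {C, D, E} is {A, B, C, D, E, F}, the whole schema; {C, D, E} is a candidate key.
No proper subset of any of these is a key, and no other minimal superkey exists.

{B, C}, {C, D, E}, {C, F}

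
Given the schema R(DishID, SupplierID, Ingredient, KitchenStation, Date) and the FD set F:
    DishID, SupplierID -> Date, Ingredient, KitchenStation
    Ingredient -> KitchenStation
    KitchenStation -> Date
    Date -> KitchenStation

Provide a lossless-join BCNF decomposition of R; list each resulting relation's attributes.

{Date, KitchenStation}; {DishID, Ingredient, SupplierID}; {Ingredient, KitchenStation}

Candidate key of the original relation: {DishID, SupplierID}.
In {Date, DishID, Ingredient, KitchenStation, SupplierID}, {Ingredient} is not a superkey ({Ingredient}⁺ restricted to this set is {Date, Ingredient, KitchenStation}), so split on Ingredient -> Date, KitchenStation into {Date, Ingredient, KitchenStation} and {DishID, Ingredient, SupplierID}.
In {Date, Ingredient, KitchenStation}, {KitchenStation} is not a superkey ({KitchenStation}⁺ restricted to this set is {Date, KitchenStation}), so split on KitchenStation -> Date into {Date, KitchenStation} and {Ingredient, KitchenStation}.
{Date, KitchenStation} has no BCNF violation.
{Ingredient, KitchenStation} has no BCNF violation.
{DishID, Ingredient, SupplierID} has no BCNF violation.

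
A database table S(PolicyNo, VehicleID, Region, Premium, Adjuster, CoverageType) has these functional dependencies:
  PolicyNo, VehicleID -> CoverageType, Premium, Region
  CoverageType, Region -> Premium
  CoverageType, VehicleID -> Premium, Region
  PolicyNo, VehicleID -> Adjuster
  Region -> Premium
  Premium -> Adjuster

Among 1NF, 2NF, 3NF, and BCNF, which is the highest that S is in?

Candidate key: {PolicyNo, VehicleID}. Prime attributes: {PolicyNo, VehicleID}.
CoverageType, Region -> Premium: {CoverageType, Region}⁺ = {Adjuster, CoverageType, Premium, Region}, which is not all of the attributes, so the left side is not a superkey — BCNF is violated.
CoverageType, Region -> Premium has non-prime {Premium} on the right and a non-superkey on the left, so 3NF fails.
Checking every proper subset of each key, none determines a non-prime attribute — 2NF is satisfied.

2NF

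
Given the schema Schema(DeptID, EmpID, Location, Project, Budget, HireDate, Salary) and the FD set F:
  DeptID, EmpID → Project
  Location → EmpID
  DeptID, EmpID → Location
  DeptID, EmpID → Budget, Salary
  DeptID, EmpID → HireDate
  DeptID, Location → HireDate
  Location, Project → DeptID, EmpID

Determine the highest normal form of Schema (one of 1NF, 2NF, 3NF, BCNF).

Candidate keys: {DeptID, EmpID}, {DeptID, Location}, {Location, Project}. Prime attributes: {DeptID, EmpID, Location, Project}.
Location → EmpID: {Location}⁺ = {EmpID, Location}, which is not all of the attributes, so the left side is not a superkey — BCNF is violated.
But every attribute on its right side ({EmpID}) is prime, and the same holds for every other non-superkey FD, so 3NF still holds.

3NF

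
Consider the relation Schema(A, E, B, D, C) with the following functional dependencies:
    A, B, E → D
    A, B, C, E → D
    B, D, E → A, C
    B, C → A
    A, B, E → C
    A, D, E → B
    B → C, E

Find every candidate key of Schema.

{A, D, E}, {B}

{B}⁺ = {A, B, C, D, E} — all of the relation — so {B} is a candidate key.
{A, D, E}⁺ = {A, B, C, D, E} — all of the relation — so {A, D, E} is a candidate key.
Any other superkey properly contains one of these, so there are no further candidate keys.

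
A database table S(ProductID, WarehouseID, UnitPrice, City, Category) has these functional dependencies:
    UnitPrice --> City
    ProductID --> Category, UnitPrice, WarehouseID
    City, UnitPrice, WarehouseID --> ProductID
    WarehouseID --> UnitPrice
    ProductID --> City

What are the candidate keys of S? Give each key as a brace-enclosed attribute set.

{ProductID}⁺ = {Category, City, ProductID, UnitPrice, WarehouseID}, which is every attribute, so {ProductID} is a candidate key.
{WarehouseID}⁺ = {Category, City, ProductID, UnitPrice, WarehouseID}, which is every attribute, so {WarehouseID} is a candidate key.
No proper subset of any of these is a key, and no other minimal superkey exists.

{ProductID}, {WarehouseID}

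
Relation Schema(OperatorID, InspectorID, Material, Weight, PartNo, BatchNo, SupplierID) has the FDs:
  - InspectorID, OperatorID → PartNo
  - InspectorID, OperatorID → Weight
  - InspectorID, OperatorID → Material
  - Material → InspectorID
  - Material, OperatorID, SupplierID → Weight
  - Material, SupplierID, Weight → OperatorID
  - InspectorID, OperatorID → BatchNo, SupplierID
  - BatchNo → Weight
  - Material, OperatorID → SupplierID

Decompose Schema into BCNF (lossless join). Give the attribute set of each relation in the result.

Candidate keys of the original relation: {BatchNo, Material, SupplierID}, {InspectorID, OperatorID}, {Material, OperatorID}, {Material, SupplierID, Weight}.
Within {BatchNo, InspectorID, Material, OperatorID, PartNo, SupplierID, Weight}: {Material}⁺ ∩ {BatchNo, InspectorID, Material, OperatorID, PartNo, SupplierID, Weight} = {InspectorID, Material}, not the whole set, so Material → InspectorID violates BCNF; decompose into {InspectorID, Material} and {BatchNo, Material, OperatorID, PartNo, SupplierID, Weight}.
{InspectorID, Material} has no BCNF violation.
Within {BatchNo, Material, OperatorID, PartNo, SupplierID, Weight}: {BatchNo}⁺ ∩ {BatchNo, Material, OperatorID, PartNo, SupplierID, Weight} = {BatchNo, Weight}, not the whole set, so BatchNo → Weight violates BCNF; decompose into {BatchNo, Weight} and {BatchNo, Material, OperatorID, PartNo, SupplierID}.
{BatchNo, Weight} has no BCNF violation.
{BatchNo, Material, OperatorID, PartNo, SupplierID} has no BCNF violation.

{BatchNo, Material, OperatorID, PartNo, SupplierID}; {BatchNo, Weight}; {InspectorID, Material}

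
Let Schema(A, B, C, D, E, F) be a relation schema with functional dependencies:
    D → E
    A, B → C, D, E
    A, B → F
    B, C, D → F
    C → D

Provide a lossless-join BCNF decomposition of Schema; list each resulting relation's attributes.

{A, B, C}; {B, C, F}; {C, D}; {D, E}

Candidate key of the original relation: {A, B}.
{A, B, C, D, E, F}: {D} determines {D, E} here but is not a superkey — split on D → E, giving {D, E} and {A, B, C, D, F}.
{D, E} is in BCNF.
{A, B, C, D, F}: {B, C, D} determines {B, C, D, F} here but is not a superkey — split on B, C, D → F, giving {B, C, D, F} and {A, B, C, D}.
{B, C, D, F}: {C} determines {C, D} here but is not a superkey — split on C → D, giving {C, D} and {B, C, F}.
{C, D} is in BCNF.
{B, C, F} is in BCNF.
{A, B, C, D}: {C} determines {C, D} here but is not a superkey — split on C → D, giving {C, D} and {A, B, C}.
{C, D} is in BCNF.
{A, B, C} is in BCNF.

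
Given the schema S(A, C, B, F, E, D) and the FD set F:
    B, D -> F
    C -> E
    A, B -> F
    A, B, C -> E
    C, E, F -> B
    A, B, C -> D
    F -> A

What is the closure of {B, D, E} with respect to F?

Start with {B, D, E}.
B, D -> F applies; add {F} → now {B, D, E, F}.
F -> A applies; add {A} → now {A, B, D, E, F}.
No further FD applies.

{A, B, D, E, F}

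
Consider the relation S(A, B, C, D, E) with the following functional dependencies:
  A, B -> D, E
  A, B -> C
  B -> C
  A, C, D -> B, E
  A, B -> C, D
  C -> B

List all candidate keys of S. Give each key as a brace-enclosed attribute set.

{A} never appears on the right of any FD, so every key must include it.
{A, B} is a candidate key since {A, B}⁺ = {A, B, C, D, E} covers every attribute.
{A, C} is a candidate key since {A, C}⁺ = {A, B, C, D, E} covers every attribute.
Any other superkey properly contains one of these, so there are no further candidate keys.

{A, B}, {A, C}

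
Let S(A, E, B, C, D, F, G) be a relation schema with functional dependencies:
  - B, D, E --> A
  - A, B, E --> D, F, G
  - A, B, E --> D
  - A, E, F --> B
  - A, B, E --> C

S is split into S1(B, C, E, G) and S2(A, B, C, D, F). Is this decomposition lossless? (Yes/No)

No

Common attributes: {B, C}; their closure is {B, C}.
Neither S1 nor S2 is contained in that closure, so the decomposition is lossy.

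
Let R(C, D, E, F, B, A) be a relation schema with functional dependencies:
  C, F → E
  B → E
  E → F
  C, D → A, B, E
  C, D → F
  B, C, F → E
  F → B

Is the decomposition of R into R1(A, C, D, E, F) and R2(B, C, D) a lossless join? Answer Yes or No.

Common attributes: {C, D}; their closure is {A, B, C, D, E, F}.
This includes all of R1, so the common attributes are a superkey of R1 — the join is lossless.

Yes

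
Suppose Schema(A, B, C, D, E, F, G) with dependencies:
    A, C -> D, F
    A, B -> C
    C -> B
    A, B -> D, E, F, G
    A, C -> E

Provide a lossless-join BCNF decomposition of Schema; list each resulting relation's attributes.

{A, C, D, E, F, G}; {B, C}

Candidate keys of the original relation: {A, B}, {A, C}.
In {A, B, C, D, E, F, G}, {C} is not a superkey ({C}⁺ restricted to this set is {B, C}), so split on C -> B into {B, C} and {A, C, D, E, F, G}.
{B, C}: every determinant is a superkey — BCNF.
{A, C, D, E, F, G}: every determinant is a superkey — BCNF.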